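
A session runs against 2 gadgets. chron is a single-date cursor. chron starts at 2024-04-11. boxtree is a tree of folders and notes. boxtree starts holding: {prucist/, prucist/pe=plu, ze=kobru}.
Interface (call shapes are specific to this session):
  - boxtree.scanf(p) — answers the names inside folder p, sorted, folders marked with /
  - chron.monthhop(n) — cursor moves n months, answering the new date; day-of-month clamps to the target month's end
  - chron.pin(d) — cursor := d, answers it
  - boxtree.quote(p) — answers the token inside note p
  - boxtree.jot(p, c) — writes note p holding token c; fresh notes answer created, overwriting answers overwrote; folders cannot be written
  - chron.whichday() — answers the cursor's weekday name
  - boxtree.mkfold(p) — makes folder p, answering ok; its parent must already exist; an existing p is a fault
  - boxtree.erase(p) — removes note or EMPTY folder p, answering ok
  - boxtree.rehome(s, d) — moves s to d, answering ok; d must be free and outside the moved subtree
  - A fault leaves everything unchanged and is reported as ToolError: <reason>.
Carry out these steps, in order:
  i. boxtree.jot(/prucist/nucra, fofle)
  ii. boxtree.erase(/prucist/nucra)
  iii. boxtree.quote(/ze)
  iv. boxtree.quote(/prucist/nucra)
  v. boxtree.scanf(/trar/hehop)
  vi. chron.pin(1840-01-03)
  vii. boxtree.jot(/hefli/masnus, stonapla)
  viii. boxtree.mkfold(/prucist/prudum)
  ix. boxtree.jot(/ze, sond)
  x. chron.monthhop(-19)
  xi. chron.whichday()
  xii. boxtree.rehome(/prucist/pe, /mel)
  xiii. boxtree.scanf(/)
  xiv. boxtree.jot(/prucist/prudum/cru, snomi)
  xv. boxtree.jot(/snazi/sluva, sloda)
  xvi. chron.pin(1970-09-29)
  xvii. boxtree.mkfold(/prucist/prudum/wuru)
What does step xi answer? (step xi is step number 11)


Answer: Sunday

Derivation:
# 1. boxtree.jot(/prucist/nucra, fofle) : created
# 2. boxtree.erase(/prucist/nucra) : ok
# 3. boxtree.quote(/ze) : kobru
# 4. boxtree.quote(/prucist/nucra) : ToolError: not found
# 5. boxtree.scanf(/trar/hehop) : ToolError: not found
# 6. chron.pin(1840-01-03) : 1840-01-03
# 7. boxtree.jot(/hefli/masnus, stonapla) : ToolError: no parent
# 8. boxtree.mkfold(/prucist/prudum) : ok
# 9. boxtree.jot(/ze, sond) : overwrote
# 10. chron.monthhop(-19) : 1838-06-03
# 11. chron.whichday() : Sunday
# 12. boxtree.rehome(/prucist/pe, /mel) : ok
# 13. boxtree.scanf(/) : [mel, prucist/, ze]
# 14. boxtree.jot(/prucist/prudum/cru, snomi) : created
# 15. boxtree.jot(/snazi/sluva, sloda) : ToolError: no parent
# 16. chron.pin(1970-09-29) : 1970-09-29
# 17. boxtree.mkfold(/prucist/prudum/wuru) : ok


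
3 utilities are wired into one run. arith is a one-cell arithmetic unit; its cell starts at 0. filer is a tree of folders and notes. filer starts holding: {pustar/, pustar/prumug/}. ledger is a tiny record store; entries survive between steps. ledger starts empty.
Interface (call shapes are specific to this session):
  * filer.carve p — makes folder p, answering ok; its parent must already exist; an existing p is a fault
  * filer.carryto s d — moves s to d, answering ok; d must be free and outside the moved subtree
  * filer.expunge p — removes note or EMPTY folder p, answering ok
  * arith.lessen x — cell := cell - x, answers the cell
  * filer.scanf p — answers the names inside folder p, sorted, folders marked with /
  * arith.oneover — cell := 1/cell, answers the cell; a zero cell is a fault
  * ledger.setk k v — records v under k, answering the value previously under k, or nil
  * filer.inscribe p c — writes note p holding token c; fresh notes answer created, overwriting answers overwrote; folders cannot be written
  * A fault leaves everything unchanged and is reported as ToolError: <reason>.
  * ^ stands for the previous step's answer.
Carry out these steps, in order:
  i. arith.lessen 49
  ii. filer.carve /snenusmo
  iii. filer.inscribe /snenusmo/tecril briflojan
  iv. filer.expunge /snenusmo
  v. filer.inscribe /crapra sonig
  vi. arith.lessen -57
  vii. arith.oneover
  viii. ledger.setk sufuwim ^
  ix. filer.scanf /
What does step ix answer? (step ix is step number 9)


! lessen(x: 49) : -49
! carve(p: /snenusmo) : ok
! inscribe(p: /snenusmo/tecril, c: briflojan) : created
! expunge(p: /snenusmo) : ToolError: not empty
! inscribe(p: /crapra, c: sonig) : created
! lessen(x: -57) : 8
! oneover() : 1/8
! setk(k: sufuwim, v: ^) : nil
! scanf(p: /) : [crapra, pustar/, snenusmo/]

Answer: [crapra, pustar/, snenusmo/]


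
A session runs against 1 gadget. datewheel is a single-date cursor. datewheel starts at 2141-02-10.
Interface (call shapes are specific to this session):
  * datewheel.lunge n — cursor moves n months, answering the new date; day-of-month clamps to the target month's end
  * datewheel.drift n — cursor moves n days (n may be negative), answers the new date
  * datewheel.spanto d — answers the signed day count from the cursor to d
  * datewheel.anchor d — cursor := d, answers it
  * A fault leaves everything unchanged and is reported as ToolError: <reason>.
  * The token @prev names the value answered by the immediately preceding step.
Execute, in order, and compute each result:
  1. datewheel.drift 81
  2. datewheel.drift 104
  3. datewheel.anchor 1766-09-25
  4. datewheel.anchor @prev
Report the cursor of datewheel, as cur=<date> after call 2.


;; datewheel.drift(81) -> 2141-05-02
;; datewheel.drift(104) -> 2141-08-14
;; datewheel.anchor(1766-09-25) -> 1766-09-25
;; datewheel.anchor(@prev) -> 1766-09-25

Answer: cur=2141-08-14


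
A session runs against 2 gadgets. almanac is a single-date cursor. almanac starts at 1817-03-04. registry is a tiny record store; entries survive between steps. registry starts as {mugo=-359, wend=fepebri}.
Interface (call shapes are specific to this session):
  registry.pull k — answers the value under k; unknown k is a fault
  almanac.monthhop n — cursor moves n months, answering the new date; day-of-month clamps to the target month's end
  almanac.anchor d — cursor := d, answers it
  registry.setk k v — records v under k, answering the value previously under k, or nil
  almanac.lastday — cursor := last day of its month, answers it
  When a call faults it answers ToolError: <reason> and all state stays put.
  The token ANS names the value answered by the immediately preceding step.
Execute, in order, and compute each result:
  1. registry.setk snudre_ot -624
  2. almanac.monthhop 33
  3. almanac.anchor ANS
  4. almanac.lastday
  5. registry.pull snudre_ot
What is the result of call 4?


I use registry.setk using k=snudre_ot, v=-624, which returns nil.
I try almanac.monthhop using n=33, yielding 1819-12-04.
I invoke almanac.anchor using d=ANS, yielding 1819-12-04.
Invoking almanac.lastday: 1819-12-31.
Now I run registry.pull using k=snudre_ot, and see -624.

Answer: 1819-12-31


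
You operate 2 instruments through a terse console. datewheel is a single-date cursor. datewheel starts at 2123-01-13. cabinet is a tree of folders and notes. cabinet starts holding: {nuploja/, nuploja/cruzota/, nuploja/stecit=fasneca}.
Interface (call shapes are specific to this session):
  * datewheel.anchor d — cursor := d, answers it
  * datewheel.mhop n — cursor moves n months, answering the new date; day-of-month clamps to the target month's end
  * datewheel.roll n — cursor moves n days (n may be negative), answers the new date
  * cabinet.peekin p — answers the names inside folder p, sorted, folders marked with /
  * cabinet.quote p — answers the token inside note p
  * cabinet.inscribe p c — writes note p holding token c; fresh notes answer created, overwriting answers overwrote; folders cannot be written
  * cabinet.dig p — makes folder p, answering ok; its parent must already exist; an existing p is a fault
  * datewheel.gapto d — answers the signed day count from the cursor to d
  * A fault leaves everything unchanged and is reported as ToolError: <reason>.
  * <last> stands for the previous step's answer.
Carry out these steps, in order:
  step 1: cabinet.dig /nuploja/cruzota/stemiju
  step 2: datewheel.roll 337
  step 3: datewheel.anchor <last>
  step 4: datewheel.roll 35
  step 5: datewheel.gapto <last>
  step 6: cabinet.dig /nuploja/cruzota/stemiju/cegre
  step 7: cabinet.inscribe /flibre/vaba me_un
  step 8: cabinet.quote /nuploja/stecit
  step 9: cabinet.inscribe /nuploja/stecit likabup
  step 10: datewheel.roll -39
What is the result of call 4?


Answer: 2124-01-20

Derivation:
I use cabinet.dig passing p→/nuploja/cruzota/stemiju, giving ok.
Calling datewheel.roll passing n→337, yielding 2123-12-16.
I invoke datewheel.anchor passing d→<last>: 2123-12-16.
I run datewheel.roll passing n→35, which returns 2124-01-20.
I call datewheel.gapto passing d→<last>, giving 0.
I try cabinet.dig passing p→/nuploja/cruzota/stemiju/cegre, and see ok.
Next I call cabinet.inscribe passing p→/flibre/vaba, c→me_un, — result: ToolError: no parent.
Then cabinet.quote passing p→/nuploja/stecit, yielding fasneca.
Calling cabinet.inscribe passing p→/nuploja/stecit, c→likabup, — result: overwrote.
I use datewheel.roll passing n→-39, — result: 2123-12-12.


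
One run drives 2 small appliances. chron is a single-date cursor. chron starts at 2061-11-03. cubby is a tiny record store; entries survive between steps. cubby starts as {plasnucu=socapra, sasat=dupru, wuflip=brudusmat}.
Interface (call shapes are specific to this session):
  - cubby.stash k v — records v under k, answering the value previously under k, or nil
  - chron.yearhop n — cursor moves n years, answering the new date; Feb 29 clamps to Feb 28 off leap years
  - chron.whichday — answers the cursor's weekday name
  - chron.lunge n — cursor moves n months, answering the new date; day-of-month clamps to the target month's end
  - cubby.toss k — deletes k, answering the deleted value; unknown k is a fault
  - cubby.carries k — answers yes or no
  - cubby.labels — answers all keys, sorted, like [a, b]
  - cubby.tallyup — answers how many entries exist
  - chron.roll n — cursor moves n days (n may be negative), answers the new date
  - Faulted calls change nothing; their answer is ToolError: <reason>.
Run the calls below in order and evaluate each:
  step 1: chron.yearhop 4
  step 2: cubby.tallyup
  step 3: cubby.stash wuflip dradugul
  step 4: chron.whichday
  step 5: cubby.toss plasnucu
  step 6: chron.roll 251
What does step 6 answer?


[in] chron.yearhop n='4'
:: 2065-11-03
[in] cubby.tallyup
:: 3
[in] cubby.stash k='wuflip' v='dradugul'
:: brudusmat
[in] chron.whichday
:: Tuesday
[in] cubby.toss k='plasnucu'
:: socapra
[in] chron.roll n='251'
:: 2066-07-12

Answer: 2066-07-12


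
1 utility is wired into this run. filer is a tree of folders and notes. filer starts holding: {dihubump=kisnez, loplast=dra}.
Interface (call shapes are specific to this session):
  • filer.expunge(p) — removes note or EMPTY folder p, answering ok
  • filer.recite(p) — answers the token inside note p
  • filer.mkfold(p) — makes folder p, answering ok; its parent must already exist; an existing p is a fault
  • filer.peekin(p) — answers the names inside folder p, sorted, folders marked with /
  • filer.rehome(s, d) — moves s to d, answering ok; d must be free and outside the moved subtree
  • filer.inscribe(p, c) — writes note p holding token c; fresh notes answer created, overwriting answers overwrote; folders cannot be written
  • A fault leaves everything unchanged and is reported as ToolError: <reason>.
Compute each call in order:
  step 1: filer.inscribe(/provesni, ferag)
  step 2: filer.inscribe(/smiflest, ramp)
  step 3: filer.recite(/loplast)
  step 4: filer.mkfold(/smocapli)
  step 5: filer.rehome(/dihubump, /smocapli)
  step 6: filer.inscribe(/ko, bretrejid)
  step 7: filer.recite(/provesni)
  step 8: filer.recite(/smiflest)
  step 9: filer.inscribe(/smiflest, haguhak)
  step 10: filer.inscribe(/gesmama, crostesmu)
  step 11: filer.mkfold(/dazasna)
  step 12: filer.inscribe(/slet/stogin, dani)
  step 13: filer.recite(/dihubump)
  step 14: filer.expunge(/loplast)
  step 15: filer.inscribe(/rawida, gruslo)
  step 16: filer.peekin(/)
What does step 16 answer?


Answer: [dazasna/, dihubump, gesmama, ko, provesni, rawida, smiflest, smocapli/]

Derivation:
→ inscribe(p: /provesni, c: ferag)
← created
→ inscribe(p: /smiflest, c: ramp)
← created
→ recite(p: /loplast)
← dra
→ mkfold(p: /smocapli)
← ok
→ rehome(s: /dihubump, d: /smocapli)
← ToolError: exists
→ inscribe(p: /ko, c: bretrejid)
← created
→ recite(p: /provesni)
← ferag
→ recite(p: /smiflest)
← ramp
→ inscribe(p: /smiflest, c: haguhak)
← overwrote
→ inscribe(p: /gesmama, c: crostesmu)
← created
→ mkfold(p: /dazasna)
← ok
→ inscribe(p: /slet/stogin, c: dani)
← ToolError: no parent
→ recite(p: /dihubump)
← kisnez
→ expunge(p: /loplast)
← ok
→ inscribe(p: /rawida, c: gruslo)
← created
→ peekin(p: /)
← [dazasna/, dihubump, gesmama, ko, provesni, rawida, smiflest, smocapli/]


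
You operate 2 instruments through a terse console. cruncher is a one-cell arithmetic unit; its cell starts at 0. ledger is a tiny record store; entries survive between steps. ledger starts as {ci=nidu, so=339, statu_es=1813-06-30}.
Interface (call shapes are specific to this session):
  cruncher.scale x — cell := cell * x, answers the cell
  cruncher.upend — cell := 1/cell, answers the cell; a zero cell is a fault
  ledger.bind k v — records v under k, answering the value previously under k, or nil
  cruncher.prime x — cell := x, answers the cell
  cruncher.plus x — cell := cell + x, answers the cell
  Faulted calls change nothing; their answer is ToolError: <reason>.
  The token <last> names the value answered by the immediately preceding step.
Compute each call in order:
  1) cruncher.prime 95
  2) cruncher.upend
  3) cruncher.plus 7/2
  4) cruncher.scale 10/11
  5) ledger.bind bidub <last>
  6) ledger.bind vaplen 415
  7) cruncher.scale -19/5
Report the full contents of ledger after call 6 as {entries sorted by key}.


Answer: {bidub=667/209, ci=nidu, so=339, statu_es=1813-06-30, vaplen=415}

Derivation:
Then cruncher.prime(x='95'), yielding 95.
I call cruncher.upend, → 1/95.
I invoke cruncher.plus(x='7/2'), giving 667/190.
Next I call cruncher.scale(x='10/11'), giving 667/209.
I call ledger.bind(k='bidub', v='<last>'), and observe nil.
I use ledger.bind(k='vaplen', v='415'), and observe nil.
I call cruncher.scale(x='-19/5'), and observe -667/55.


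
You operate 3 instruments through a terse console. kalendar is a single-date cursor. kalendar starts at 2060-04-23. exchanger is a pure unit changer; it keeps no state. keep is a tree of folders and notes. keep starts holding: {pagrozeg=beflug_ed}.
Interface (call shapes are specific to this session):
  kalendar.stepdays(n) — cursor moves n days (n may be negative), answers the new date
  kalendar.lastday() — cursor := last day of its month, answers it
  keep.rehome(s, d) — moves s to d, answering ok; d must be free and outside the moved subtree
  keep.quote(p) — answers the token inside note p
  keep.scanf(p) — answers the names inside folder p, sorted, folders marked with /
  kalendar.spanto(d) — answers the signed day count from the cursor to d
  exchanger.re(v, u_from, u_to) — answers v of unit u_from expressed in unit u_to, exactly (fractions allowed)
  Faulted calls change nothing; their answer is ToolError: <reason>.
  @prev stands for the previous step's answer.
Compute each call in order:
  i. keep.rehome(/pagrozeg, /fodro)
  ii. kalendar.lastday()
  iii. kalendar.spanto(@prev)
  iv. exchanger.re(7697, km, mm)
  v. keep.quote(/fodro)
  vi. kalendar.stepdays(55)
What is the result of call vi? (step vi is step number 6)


I call keep.rehome on s: /pagrozeg, d: /fodro, and observe ok.
Invoking kalendar.lastday(), giving 2060-04-30.
I invoke kalendar.spanto on d: @prev, and get 0.
I invoke exchanger.re on v: 7697, u_from: km, u_to: mm, which returns 7697000000.
I invoke keep.quote on p: /fodro: beflug_ed.
Then kalendar.stepdays on n: 55, and see 2060-06-24.

Answer: 2060-06-24


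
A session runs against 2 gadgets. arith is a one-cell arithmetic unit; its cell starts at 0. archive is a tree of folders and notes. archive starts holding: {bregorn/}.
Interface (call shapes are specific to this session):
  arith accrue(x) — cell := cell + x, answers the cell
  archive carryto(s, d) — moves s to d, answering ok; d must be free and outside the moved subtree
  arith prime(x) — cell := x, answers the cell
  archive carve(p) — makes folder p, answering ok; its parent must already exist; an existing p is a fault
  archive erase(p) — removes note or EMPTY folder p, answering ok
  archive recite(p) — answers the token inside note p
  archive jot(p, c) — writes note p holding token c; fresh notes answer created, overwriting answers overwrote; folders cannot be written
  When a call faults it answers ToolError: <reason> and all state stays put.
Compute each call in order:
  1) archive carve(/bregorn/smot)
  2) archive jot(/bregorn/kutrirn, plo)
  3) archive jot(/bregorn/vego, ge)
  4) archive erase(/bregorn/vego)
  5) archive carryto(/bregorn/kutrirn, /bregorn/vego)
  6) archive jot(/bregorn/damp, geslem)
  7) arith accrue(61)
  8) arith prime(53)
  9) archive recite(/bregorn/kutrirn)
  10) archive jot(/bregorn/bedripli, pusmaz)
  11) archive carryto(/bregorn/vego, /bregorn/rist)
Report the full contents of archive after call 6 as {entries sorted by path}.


>>> archive carve p→/bregorn/smot
= ok
>>> archive jot p→/bregorn/kutrirn c→plo
= created
>>> archive jot p→/bregorn/vego c→ge
= created
>>> archive erase p→/bregorn/vego
= ok
>>> archive carryto s→/bregorn/kutrirn d→/bregorn/vego
= ok
>>> archive jot p→/bregorn/damp c→geslem
= created
>>> arith accrue x→61
= 61
>>> arith prime x→53
= 53
>>> archive recite p→/bregorn/kutrirn
= ToolError: not found
>>> archive jot p→/bregorn/bedripli c→pusmaz
= created
>>> archive carryto s→/bregorn/vego d→/bregorn/rist
= ok

Answer: {bregorn/, bregorn/damp=geslem, bregorn/smot/, bregorn/vego=plo}


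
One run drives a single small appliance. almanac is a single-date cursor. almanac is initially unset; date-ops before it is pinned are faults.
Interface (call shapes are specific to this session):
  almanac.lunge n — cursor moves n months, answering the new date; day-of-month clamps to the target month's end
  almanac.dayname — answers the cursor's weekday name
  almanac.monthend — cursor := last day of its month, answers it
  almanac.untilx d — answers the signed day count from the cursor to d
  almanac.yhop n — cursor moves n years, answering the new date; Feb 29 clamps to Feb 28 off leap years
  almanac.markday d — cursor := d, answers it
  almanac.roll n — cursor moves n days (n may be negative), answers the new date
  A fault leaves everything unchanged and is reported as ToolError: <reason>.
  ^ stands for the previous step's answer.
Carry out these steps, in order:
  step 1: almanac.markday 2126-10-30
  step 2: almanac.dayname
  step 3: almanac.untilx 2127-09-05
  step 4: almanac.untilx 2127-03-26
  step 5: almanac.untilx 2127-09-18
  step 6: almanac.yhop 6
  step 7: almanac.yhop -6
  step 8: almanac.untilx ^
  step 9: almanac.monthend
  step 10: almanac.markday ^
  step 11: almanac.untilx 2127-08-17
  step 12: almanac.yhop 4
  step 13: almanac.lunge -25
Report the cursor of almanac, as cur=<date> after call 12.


Answer: cur=2130-10-31

Derivation:
Step: markday[d=2126-10-30]
Result: 2126-10-30
Step: dayname[]
Result: Wednesday
Step: untilx[d=2127-09-05]
Result: 310
Step: untilx[d=2127-03-26]
Result: 147
Step: untilx[d=2127-09-18]
Result: 323
Step: yhop[n=6]
Result: 2132-10-30
Step: yhop[n=-6]
Result: 2126-10-30
Step: untilx[d=^]
Result: 0
Step: monthend[]
Result: 2126-10-31
Step: markday[d=^]
Result: 2126-10-31
Step: untilx[d=2127-08-17]
Result: 290
Step: yhop[n=4]
Result: 2130-10-31
Step: lunge[n=-25]
Result: 2128-09-30


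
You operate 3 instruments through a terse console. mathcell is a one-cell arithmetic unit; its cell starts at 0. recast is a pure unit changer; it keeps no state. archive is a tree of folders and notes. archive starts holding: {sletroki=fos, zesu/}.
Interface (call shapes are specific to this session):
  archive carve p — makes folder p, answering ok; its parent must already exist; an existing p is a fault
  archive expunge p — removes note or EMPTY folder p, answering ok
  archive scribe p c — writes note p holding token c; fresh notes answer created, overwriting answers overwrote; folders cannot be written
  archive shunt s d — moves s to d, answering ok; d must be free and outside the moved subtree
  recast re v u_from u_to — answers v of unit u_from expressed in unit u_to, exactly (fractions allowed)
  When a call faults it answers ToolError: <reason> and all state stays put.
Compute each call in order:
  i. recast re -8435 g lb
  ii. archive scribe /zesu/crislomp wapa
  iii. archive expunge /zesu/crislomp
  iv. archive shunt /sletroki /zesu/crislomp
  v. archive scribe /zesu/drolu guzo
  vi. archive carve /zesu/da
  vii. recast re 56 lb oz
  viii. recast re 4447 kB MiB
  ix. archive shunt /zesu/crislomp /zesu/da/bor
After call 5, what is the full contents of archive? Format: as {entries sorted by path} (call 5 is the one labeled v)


;; 1. recast re(v: -8435, u_from: g, u_to: lb) -> -120500000/6479891
;; 2. archive scribe(p: /zesu/crislomp, c: wapa) -> created
;; 3. archive expunge(p: /zesu/crislomp) -> ok
;; 4. archive shunt(s: /sletroki, d: /zesu/crislomp) -> ok
;; 5. archive scribe(p: /zesu/drolu, c: guzo) -> created
;; 6. archive carve(p: /zesu/da) -> ok
;; 7. recast re(v: 56, u_from: lb, u_to: oz) -> 896
;; 8. recast re(v: 4447, u_from: kB, u_to: MiB) -> 555875/131072
;; 9. archive shunt(s: /zesu/crislomp, d: /zesu/da/bor) -> ok

Answer: {zesu/, zesu/crislomp=fos, zesu/drolu=guzo}


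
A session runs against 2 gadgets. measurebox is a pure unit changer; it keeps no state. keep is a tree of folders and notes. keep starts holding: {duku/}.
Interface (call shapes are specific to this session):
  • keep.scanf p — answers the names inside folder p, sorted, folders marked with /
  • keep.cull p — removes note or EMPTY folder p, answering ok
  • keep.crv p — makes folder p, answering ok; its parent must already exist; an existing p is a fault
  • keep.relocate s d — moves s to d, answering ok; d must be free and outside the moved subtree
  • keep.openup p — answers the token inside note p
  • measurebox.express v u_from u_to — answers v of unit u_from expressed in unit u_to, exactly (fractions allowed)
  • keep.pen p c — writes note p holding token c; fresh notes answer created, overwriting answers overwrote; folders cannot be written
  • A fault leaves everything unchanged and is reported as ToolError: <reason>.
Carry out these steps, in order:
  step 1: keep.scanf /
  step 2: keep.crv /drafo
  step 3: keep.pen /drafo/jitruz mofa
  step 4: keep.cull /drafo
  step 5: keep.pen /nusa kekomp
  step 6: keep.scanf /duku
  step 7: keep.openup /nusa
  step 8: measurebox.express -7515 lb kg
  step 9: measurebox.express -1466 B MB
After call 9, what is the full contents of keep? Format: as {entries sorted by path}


Answer: {drafo/, drafo/jitruz=mofa, duku/, nusa=kekomp}

Derivation:
$ keep.scanf p=/
[out] [duku/]
$ keep.crv p=/drafo
[out] ok
$ keep.pen p=/drafo/jitruz c=mofa
[out] created
$ keep.cull p=/drafo
[out] ToolError: not empty
$ keep.pen p=/nusa c=kekomp
[out] created
$ keep.scanf p=/duku
[out] []
$ keep.openup p=/nusa
[out] kekomp
$ measurebox.express v=-7515 u_from=lb u_to=kg
[out] -68174933211/20000000
$ measurebox.express v=-1466 u_from=B u_to=MB
[out] -733/500000


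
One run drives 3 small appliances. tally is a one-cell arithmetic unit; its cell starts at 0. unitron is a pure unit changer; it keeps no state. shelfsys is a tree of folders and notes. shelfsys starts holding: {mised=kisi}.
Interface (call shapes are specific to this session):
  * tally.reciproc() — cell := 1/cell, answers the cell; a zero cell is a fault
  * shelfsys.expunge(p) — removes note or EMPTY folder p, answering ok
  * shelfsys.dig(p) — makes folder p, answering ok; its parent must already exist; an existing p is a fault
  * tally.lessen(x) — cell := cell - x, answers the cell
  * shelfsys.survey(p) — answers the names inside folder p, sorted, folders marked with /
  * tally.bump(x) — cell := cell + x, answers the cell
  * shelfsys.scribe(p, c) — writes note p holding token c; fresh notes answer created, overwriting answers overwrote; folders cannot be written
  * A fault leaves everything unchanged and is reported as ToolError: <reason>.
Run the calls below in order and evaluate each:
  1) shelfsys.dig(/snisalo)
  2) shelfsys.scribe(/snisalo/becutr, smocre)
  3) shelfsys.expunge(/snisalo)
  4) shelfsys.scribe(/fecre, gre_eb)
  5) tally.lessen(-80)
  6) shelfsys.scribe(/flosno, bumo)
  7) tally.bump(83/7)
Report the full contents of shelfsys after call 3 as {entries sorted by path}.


Answer: {mised=kisi, snisalo/, snisalo/becutr=smocre}

Derivation:
I run dig(p→/snisalo): ok.
Calling scribe(p→/snisalo/becutr, c→smocre), — result: created.
I try expunge(p→/snisalo), and get ToolError: not empty.
I use scribe(p→/fecre, c→gre_eb), and observe created.
Then lessen(x→-80), → 80.
Invoking scribe(p→/flosno, c→bumo), yielding created.
I invoke bump(x→83/7): 643/7.


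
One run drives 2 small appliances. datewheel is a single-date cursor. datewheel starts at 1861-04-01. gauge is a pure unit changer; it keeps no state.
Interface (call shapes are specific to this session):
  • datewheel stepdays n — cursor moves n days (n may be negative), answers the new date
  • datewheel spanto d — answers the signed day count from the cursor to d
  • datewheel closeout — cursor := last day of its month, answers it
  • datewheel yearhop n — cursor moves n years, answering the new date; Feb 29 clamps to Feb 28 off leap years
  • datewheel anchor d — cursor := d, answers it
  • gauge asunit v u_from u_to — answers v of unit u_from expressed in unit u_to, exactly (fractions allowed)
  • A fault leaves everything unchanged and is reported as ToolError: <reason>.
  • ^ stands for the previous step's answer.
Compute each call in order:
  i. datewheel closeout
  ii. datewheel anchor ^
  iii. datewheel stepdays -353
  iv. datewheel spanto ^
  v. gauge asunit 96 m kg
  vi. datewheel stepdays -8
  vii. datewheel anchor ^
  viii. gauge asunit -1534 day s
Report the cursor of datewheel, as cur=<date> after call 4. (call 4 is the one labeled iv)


>> datewheel closeout()
<< 1861-04-30
>> datewheel anchor(d→^)
<< 1861-04-30
>> datewheel stepdays(n→-353)
<< 1860-05-12
>> datewheel spanto(d→^)
<< 0
>> gauge asunit(v→96, u_from→m, u_to→kg)
<< ToolError: incompatible units
>> datewheel stepdays(n→-8)
<< 1860-05-04
>> datewheel anchor(d→^)
<< 1860-05-04
>> gauge asunit(v→-1534, u_from→day, u_to→s)
<< -132537600

Answer: cur=1860-05-12


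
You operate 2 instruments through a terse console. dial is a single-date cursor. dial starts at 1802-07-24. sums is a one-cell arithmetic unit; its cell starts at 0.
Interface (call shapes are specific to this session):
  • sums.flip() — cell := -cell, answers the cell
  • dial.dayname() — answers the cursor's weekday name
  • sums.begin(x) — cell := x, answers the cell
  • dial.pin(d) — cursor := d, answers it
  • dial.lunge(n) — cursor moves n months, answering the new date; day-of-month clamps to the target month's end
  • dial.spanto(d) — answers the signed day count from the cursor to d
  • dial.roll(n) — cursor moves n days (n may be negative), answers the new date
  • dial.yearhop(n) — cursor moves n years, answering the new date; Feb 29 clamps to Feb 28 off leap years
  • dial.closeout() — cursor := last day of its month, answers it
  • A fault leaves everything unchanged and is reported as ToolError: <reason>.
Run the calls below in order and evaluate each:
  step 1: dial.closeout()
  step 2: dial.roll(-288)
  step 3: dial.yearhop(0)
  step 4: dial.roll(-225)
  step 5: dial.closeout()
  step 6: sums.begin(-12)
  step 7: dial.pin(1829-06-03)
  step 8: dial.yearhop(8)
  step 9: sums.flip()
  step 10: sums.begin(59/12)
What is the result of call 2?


Answer: 1801-10-16

Derivation:
>> dial.closeout()
<< 1802-07-31
>> dial.roll(n→-288)
<< 1801-10-16
>> dial.yearhop(n→0)
<< 1801-10-16
>> dial.roll(n→-225)
<< 1801-03-05
>> dial.closeout()
<< 1801-03-31
>> sums.begin(x→-12)
<< -12
>> dial.pin(d→1829-06-03)
<< 1829-06-03
>> dial.yearhop(n→8)
<< 1837-06-03
>> sums.flip()
<< 12
>> sums.begin(x→59/12)
<< 59/12


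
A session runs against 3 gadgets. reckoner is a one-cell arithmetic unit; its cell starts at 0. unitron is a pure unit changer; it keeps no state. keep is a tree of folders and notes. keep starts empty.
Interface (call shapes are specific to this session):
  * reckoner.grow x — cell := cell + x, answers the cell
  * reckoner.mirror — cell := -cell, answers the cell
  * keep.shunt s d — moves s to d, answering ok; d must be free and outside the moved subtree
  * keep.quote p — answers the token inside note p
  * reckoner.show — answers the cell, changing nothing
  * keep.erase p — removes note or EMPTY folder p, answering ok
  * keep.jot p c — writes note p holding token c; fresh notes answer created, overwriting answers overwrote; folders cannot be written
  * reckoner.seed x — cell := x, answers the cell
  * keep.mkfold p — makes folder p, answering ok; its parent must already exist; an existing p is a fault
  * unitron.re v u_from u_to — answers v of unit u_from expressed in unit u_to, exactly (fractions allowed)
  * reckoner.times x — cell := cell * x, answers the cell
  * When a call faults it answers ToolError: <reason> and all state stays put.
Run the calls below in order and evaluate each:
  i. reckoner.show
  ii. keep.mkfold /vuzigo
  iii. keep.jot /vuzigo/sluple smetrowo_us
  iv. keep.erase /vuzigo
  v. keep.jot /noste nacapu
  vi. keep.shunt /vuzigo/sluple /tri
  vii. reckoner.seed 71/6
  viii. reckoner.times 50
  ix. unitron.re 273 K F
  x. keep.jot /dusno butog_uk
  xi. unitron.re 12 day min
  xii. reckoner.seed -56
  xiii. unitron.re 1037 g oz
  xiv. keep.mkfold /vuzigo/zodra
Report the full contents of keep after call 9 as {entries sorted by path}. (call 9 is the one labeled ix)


·→ reckoner.show()
·← 0
·→ keep.mkfold(/vuzigo)
·← ok
·→ keep.jot(/vuzigo/sluple, smetrowo_us)
·← created
·→ keep.erase(/vuzigo)
·← ToolError: not empty
·→ keep.jot(/noste, nacapu)
·← created
·→ keep.shunt(/vuzigo/sluple, /tri)
·← ok
·→ reckoner.seed(71/6)
·← 71/6
·→ reckoner.times(50)
·← 1775/3
·→ unitron.re(273, K, F)
·← 3173/100
·→ keep.jot(/dusno, butog_uk)
·← created
·→ unitron.re(12, day, min)
·← 17280
·→ reckoner.seed(-56)
·← -56
·→ unitron.re(1037, g, oz)
·← 1659200000/45359237
·→ keep.mkfold(/vuzigo/zodra)
·← ok

Answer: {noste=nacapu, tri=smetrowo_us, vuzigo/}


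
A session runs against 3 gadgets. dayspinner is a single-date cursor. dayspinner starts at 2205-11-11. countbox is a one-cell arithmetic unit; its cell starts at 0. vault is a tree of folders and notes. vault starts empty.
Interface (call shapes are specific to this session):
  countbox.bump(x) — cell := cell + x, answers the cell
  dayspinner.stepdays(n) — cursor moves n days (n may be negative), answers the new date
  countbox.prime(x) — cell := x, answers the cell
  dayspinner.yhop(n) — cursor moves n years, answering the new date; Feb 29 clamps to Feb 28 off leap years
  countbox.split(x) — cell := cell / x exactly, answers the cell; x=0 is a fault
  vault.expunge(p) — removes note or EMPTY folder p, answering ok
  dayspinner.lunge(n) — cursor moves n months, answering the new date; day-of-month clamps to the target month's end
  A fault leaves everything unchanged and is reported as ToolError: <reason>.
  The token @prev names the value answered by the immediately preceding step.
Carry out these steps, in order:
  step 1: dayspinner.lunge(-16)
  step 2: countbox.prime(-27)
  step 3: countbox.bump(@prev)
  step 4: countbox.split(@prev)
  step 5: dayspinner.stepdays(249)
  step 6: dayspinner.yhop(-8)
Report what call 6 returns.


% 1. lunge(-16) ~> 2204-07-11
% 2. prime(-27) ~> -27
% 3. bump(@prev) ~> -54
% 4. split(@prev) ~> 1
% 5. stepdays(249) ~> 2205-03-17
% 6. yhop(-8) ~> 2197-03-17

Answer: 2197-03-17


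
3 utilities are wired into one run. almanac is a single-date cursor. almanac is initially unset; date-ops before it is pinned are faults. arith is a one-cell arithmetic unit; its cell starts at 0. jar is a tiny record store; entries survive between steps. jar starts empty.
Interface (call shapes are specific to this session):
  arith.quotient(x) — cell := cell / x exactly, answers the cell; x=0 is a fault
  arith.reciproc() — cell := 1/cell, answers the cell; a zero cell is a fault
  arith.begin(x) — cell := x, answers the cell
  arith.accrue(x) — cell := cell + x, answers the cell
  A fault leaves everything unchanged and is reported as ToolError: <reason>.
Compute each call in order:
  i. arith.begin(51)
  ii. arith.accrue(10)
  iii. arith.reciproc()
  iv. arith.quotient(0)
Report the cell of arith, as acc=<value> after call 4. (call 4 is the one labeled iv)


I try arith.begin passing x→51, yielding 51.
I use arith.accrue passing x→10, and observe 61.
Calling arith.reciproc, giving 1/61.
Invoking arith.quotient passing x→0, — result: ToolError: division by zero.

Answer: acc=1/61


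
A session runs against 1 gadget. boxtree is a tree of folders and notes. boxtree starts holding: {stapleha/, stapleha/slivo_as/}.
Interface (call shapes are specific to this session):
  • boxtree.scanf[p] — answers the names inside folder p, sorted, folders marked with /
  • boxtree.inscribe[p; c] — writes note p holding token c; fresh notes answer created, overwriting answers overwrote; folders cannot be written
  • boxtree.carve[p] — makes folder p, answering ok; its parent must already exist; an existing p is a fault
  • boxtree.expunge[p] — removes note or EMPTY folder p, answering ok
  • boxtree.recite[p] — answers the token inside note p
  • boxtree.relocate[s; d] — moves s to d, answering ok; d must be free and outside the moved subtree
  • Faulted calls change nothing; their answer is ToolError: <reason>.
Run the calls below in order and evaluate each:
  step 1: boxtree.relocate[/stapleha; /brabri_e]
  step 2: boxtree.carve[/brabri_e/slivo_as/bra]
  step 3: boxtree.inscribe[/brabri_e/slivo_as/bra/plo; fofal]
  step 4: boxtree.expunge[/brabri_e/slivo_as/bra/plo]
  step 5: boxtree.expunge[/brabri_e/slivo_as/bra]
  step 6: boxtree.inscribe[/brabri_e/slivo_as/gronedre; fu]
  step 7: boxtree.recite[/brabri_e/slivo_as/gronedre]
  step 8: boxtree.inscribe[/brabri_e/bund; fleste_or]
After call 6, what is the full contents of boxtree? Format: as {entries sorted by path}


> boxtree.relocate /stapleha /brabri_e
:: ok
> boxtree.carve /brabri_e/slivo_as/bra
:: ok
> boxtree.inscribe /brabri_e/slivo_as/bra/plo fofal
:: created
> boxtree.expunge /brabri_e/slivo_as/bra/plo
:: ok
> boxtree.expunge /brabri_e/slivo_as/bra
:: ok
> boxtree.inscribe /brabri_e/slivo_as/gronedre fu
:: created
> boxtree.recite /brabri_e/slivo_as/gronedre
:: fu
> boxtree.inscribe /brabri_e/bund fleste_or
:: created

Answer: {brabri_e/, brabri_e/slivo_as/, brabri_e/slivo_as/gronedre=fu}


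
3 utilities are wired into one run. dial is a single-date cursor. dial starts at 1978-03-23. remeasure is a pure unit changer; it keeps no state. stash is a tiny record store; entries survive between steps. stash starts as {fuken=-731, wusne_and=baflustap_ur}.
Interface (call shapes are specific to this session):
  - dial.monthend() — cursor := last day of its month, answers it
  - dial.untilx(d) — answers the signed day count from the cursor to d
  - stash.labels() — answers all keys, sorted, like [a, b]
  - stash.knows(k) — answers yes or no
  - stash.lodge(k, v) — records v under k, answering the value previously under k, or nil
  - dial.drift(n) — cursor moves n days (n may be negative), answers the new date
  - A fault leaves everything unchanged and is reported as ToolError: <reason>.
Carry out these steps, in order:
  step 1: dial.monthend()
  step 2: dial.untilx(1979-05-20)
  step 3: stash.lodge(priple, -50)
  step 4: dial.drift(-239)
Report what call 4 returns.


Answer: 1977-08-04

Derivation:
~$ dial.monthend
:: 1978-03-31
~$ dial.untilx d=1979-05-20
:: 415
~$ stash.lodge k=priple v=-50
:: nil
~$ dial.drift n=-239
:: 1977-08-04


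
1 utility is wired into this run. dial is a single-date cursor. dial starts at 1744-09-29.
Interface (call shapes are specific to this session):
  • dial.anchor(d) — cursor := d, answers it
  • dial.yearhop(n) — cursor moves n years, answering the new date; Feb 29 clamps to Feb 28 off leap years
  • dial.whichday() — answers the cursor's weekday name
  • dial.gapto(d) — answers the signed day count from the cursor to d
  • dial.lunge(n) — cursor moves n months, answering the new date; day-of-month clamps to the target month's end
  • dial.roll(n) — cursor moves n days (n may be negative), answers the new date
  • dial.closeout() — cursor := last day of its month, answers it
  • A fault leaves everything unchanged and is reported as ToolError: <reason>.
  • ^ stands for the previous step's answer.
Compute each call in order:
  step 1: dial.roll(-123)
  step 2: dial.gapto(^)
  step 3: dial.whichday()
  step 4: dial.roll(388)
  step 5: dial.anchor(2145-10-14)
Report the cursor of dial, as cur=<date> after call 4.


Answer: cur=1745-06-21

Derivation:
% dial.roll -123
= 1744-05-29
% dial.gapto ^
= 0
% dial.whichday
= Friday
% dial.roll 388
= 1745-06-21
% dial.anchor 2145-10-14
= 2145-10-14


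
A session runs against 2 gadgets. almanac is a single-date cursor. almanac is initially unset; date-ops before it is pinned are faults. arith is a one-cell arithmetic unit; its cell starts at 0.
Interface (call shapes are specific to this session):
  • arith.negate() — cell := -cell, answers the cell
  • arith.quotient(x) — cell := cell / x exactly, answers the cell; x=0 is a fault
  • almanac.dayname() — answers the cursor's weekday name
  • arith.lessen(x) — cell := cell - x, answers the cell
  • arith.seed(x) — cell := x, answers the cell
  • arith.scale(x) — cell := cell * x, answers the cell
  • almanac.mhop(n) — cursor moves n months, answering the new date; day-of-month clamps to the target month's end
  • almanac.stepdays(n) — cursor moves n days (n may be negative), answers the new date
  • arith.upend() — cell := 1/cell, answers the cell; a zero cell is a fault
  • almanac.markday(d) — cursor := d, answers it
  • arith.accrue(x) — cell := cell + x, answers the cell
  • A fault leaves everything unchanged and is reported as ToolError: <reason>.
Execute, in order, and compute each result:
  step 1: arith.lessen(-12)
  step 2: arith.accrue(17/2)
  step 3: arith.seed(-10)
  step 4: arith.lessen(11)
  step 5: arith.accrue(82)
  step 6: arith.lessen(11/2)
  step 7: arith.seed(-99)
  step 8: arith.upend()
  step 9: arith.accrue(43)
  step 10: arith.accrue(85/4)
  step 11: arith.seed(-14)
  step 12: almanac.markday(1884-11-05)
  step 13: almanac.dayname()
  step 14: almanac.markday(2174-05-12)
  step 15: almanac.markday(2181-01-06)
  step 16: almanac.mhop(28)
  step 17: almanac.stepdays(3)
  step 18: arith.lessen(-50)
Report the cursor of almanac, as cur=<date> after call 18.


Act: arith.lessen[-12]
Obs: 12
Act: arith.accrue[17/2]
Obs: 41/2
Act: arith.seed[-10]
Obs: -10
Act: arith.lessen[11]
Obs: -21
Act: arith.accrue[82]
Obs: 61
Act: arith.lessen[11/2]
Obs: 111/2
Act: arith.seed[-99]
Obs: -99
Act: arith.upend[]
Obs: -1/99
Act: arith.accrue[43]
Obs: 4256/99
Act: arith.accrue[85/4]
Obs: 25439/396
Act: arith.seed[-14]
Obs: -14
Act: almanac.markday[1884-11-05]
Obs: 1884-11-05
Act: almanac.dayname[]
Obs: Wednesday
Act: almanac.markday[2174-05-12]
Obs: 2174-05-12
Act: almanac.markday[2181-01-06]
Obs: 2181-01-06
Act: almanac.mhop[28]
Obs: 2183-05-06
Act: almanac.stepdays[3]
Obs: 2183-05-09
Act: arith.lessen[-50]
Obs: 36

Answer: cur=2183-05-09
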